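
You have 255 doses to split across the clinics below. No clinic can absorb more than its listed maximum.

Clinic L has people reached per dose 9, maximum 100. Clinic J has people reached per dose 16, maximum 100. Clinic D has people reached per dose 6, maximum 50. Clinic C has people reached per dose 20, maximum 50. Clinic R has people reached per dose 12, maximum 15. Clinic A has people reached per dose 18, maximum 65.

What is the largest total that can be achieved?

4175

Rank by people reached per dose: Clinic C 20 > Clinic A 18 > Clinic J 16 > Clinic R 12 > Clinic L 9 > Clinic D 6.
Give Clinic C 50 to hit its cap of 50 — 205 left.
Clinic A: +65 to 65 (cap) — 140 left.
Clinic J: +100 to 100 (cap) — 40 left.
Clinic R: +15 to 15 (cap) — 25 left.
Only 25 left; Clinic L takes them to reach 25.
Total = 9×25 + 16×100 + 20×50 + 12×15 + 18×65 = 4175.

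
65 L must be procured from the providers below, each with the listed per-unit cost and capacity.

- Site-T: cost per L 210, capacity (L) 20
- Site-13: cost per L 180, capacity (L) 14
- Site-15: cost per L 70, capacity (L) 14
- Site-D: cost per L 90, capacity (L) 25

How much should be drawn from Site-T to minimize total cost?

12

Use providers in increasing cost order.
Site-15 at 70: take all 14 L — 51 still needed.
Site-D (90): use full 25 — 26 L to go.
Site-13 (180): use full 14 — 12 L to go.
Site-T at 210: take 12 of its 20 — requirement met.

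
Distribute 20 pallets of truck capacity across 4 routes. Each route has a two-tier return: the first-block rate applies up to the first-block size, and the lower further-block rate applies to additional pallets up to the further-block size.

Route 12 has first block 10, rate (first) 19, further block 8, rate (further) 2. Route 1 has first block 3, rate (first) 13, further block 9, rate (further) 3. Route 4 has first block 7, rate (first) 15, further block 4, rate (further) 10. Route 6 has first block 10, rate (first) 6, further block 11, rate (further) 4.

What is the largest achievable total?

Rank every tier by rate: Route 12/first 19 > Route 4/first 15 > Route 1/first 13 > Route 4/second 10 > Route 6/first 6 > Route 6/second 4 > Route 1/second 3 > Route 12/second 2.
Route 12/first (19): +10 → 10 left.
Route 4 first at 15: fill all 7 → 3 left.
Fill Route 1 first block (3 at 13) → 0 left.
Total = 19×10 + 15×7 + 13×3 = 334.

334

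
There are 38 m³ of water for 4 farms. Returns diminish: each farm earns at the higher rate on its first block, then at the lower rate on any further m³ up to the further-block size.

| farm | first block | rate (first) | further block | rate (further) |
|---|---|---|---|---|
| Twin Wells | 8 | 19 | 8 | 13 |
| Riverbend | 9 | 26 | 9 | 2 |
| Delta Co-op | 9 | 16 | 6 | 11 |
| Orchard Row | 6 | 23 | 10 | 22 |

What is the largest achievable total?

Order all 8 blocks by rate: Riverbend/T1 26 > Orchard Row/T1 23 > Orchard Row/T2 22 > Twin Wells/T1 19 > Delta Co-op/T1 16 > Twin Wells/T2 13 > Delta Co-op/T2 11 > Riverbend/T2 2.
Riverbend T1 at 26: fill all 9 → 29 left.
Orchard Row/T1 (23): +6 → 23 left.
Orchard Row T2 at 22: fill all 10 → 13 left.
Twin Wells T1 at 19: fill all 8 → 5 left.
Delta Co-op/T1: +5 of 9 at 16; pool empty.
Total = 26×9 + 23×6 + 22×10 + 19×8 + 16×5 = 824.

824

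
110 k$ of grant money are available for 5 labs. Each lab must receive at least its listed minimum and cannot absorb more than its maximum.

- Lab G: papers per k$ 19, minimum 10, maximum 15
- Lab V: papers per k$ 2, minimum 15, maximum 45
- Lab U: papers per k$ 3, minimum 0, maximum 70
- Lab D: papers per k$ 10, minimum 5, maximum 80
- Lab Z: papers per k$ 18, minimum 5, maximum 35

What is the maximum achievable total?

1395

Meeting every minimum uses 10+15+0+5+5 = 35 k$, leaving 75.
Order the labs by papers per k$: Lab G 19 > Lab Z 18 > Lab D 10 > Lab U 3 > Lab V 2.
Lab G: +5 to 15 (cap) → 70 left.
Give Lab Z 30 more to hit its cap of 35 → 40 left.
Lab D: +40 (room for 75) → 45. Pool exhausted.
Total = 19×15 + 2×15 + 10×45 + 18×35 = 1395.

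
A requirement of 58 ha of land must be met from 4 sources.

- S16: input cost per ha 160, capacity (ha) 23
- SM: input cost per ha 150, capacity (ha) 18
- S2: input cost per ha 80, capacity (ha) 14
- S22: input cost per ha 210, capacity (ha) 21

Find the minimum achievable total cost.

Use sources in increasing cost order.
S2 (80): use full 14 → 44 ha to go.
Take 18 from SM at 150 → need 26 more.
S16 (160): use full 23 → 3 ha to go.
S22 at 210: take 3 of its 21 → requirement met.
Cost = 14×80 + 18×150 + 23×160 + 3×210 = 8130.

8130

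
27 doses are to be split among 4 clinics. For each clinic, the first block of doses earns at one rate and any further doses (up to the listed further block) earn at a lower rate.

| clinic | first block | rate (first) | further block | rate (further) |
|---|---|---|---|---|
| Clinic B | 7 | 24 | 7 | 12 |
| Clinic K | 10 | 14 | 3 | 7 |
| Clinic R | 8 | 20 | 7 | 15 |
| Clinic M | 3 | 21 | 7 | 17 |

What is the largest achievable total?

540

Treat each block as its own option and order by rate: Clinic B/first 24 > Clinic M/first 21 > Clinic R/first 20 > Clinic M/second 17 > Clinic R/second 15 > Clinic K/first 14 > Clinic B/second 12 > Clinic K/second 7.
Clinic B first at 24: fill all 7 — 20 left.
Clinic M/first (21): +3 — 17 left.
Fill Clinic R first block (8 at 20) — 9 left.
Clinic M second at 17: fill all 7 — 2 left.
2 remain; put them into Clinic R second at 15.
Total = 24×7 + 21×3 + 20×8 + 17×7 + 15×2 = 540.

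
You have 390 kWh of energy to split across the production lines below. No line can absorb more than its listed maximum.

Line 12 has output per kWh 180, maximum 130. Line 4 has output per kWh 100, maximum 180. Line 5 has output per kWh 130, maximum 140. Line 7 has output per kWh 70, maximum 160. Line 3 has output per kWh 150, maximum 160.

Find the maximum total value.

Order the production lines by output per kWh: Line 12 180 > Line 3 150 > Line 5 130 > Line 4 100 > Line 7 70.
Give Line 12 130 to hit its cap of 130 — 260 left.
Give Line 3 160 to hit its cap of 160 — 100 left.
Line 5 has room for 140 but only 100 remain, so it gets 100.
Total = 180×130 + 130×100 + 150×160 = 60400.

60400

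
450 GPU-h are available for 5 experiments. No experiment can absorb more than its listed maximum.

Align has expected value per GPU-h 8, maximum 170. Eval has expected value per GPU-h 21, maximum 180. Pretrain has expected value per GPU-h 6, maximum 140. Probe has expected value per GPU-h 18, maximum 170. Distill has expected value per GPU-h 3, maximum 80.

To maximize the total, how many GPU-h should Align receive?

Highest expected value per GPU-h first: Eval 21 > Probe 18 > Align 8 > Pretrain 6 > Distill 3.
Eval: +180 to 180 (cap) — 270 left.
Probe: +170 to 170 (cap) — 100 left.
Align has room for 170 but only 100 remain, so it gets 100.

100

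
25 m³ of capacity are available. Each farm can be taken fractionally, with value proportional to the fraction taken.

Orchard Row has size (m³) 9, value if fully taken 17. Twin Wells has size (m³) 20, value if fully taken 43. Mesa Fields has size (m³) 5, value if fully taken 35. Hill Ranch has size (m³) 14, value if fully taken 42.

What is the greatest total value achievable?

89.9

Best value per unit of size first: Mesa Fields 35/5≈7, Hill Ranch 42/14≈3, Twin Wells 43/20≈2.15, Orchard Row 17/9≈1.89.
Take all of Mesa Fields (5 m³, value 35) — 20 m³ left.
Take all of Hill Ranch (14 m³, value 42) — 6 m³ left.
Fill the last 6 m³ with part of Twin Wells: 6/20 of it earns 12.9.
Total value = 89.9.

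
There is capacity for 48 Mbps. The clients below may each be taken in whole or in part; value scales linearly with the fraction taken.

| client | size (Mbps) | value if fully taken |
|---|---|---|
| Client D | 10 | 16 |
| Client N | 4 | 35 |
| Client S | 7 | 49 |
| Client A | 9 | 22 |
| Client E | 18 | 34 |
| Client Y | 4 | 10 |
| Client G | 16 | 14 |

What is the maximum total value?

Rank by value-to-size ratio: Client N 35/4≈8.75, Client S 49/7≈7, Client Y 10/4≈2.5, Client A 22/9≈2.44, Client E 34/18≈1.89, Client D 16/10≈1.6, Client G 14/16≈0.875.
Take all of Client N (4 Mbps, value 35) — 44 Mbps left.
Client S: take in full, 7 Mbps for value 49 — 37 left.
All 4 Mbps of Client Y fit (value 10) — 33 remain.
All 9 Mbps of Client A fit (value 22) — 24 remain.
Client E: take in full, 18 Mbps for value 34 — 6 left.
6 Mbps left: a 6/10 share of Client D gives 16×6/10 = 9.6.
Total value = 159.6.

159.6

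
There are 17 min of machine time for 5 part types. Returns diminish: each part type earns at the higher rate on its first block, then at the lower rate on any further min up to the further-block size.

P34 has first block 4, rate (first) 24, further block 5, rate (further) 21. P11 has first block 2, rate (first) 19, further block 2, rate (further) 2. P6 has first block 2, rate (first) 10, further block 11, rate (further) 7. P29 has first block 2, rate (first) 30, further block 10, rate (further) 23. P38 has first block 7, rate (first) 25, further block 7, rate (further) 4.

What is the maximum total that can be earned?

423

Rank every tier by rate: P29/first 30 > P38/first 25 > P34/first 24 > P29/second 23 > P34/second 21 > P11/first 19 > P6/first 10 > P6/second 7 > P38/second 4 > P11/second 2.
P29 first at 30: fill all 2 ; 15 left.
Fill P38 first block (7 at 25) ; 8 left.
P34/first (24): +4 ; 4 left.
P29 second at 23: only 4 left, fill 4.
Total = 30×2 + 25×7 + 24×4 + 23×4 = 423.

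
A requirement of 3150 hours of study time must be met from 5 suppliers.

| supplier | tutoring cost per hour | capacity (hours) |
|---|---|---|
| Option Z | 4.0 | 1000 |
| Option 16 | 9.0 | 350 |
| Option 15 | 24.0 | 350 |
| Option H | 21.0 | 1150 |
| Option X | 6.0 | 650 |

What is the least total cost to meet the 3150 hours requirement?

Use suppliers in increasing cost order.
Take 1000 from Option Z at 4.0 → need 2150 more.
Take 650 from Option X at 6.0 → need 1500 more.
Option 16 at 9.0: take all 350 hours → 1150 still needed.
Option H at 21.0: take all 1150 hours → 0 still needed.
Option 15: unused.
Cost = 1000×4.0 + 650×6.0 + 350×9.0 + 1150×21.0 = 35200.

35200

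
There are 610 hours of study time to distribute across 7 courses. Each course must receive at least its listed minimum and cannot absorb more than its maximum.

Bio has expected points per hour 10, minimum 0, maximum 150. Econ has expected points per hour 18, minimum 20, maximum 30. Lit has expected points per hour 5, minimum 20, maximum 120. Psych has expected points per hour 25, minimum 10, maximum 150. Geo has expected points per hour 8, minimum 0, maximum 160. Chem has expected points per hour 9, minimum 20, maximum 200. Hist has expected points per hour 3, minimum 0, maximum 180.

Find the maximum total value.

Meeting every minimum uses 0+20+20+10+0+20+0 = 70 hours, leaving 540.
Rank by expected points per hour: Psych 25 > Econ 18 > Bio 10 > Chem 9 > Geo 8 > Lit 5 > Hist 3.
Psych: +140 to 150 (cap) — 400 left.
Econ: +10 to 30 (cap) — 390 left.
Bio takes 150 more to reach its cap of 150 — 240 left.
Chem: +180 to 200 (cap) — 60 left.
Geo: +60 (room for 160) → 60. Pool exhausted.
Total = 10×150 + 18×30 + 5×20 + 25×150 + 8×60 + 9×200 = 8170.

8170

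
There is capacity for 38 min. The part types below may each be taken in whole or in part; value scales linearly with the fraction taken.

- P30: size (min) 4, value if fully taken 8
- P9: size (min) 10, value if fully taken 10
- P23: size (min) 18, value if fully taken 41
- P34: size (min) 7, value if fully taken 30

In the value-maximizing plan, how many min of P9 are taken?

9

Best value per unit of size first: P34 30/7≈4.29, P23 41/18≈2.28, P30 8/4≈2, P9 10/10≈1.
P34: take in full, 7 min for value 30 — 31 left.
P23: take in full, 18 min for value 41 — 13 left.
P30: take in full, 4 min for value 8 — 9 left.
Only 9 min remain; take 9/10 of P9 for value 10×9/10 = 9.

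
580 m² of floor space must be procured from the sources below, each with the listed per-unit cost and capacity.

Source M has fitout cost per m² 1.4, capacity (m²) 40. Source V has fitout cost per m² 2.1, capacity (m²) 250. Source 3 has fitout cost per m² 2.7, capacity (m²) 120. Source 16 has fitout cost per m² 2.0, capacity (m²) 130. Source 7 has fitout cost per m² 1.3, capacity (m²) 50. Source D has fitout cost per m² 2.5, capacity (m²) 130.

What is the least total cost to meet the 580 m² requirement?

1181

Cheapest first:
Source 7 at 1.3: take all 50 m² — 530 still needed.
Source M (1.4): use full 40 — 490 m² to go.
Source 16 at 2.0: take all 130 m² — 360 still needed.
Source V (2.1): use full 250 — 110 m² to go.
Source D at 2.5: take 110 of its 130 — requirement met.
Source 3: unused.
Cost = 50×1.3 + 40×1.4 + 130×2.0 + 250×2.1 + 110×2.5 = 1181.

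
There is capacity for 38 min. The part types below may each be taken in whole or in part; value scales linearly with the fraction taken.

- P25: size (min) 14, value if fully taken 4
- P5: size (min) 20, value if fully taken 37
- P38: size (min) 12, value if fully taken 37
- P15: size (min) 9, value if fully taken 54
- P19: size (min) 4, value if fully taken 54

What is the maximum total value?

169.05

Rank by value-to-size ratio: P19 54/4≈13.5, P15 54/9≈6, P38 37/12≈3.08, P5 37/20≈1.85, P25 4/14≈0.286.
P19: take in full, 4 min for value 54 ; 34 left.
All 9 min of P15 fit (value 54) ; 25 remain.
P38: take in full, 12 min for value 37 ; 13 left.
Only 13 min remain; take 13/20 of P5 for value 37×13/20 = 24.05.
Total value = 169.05.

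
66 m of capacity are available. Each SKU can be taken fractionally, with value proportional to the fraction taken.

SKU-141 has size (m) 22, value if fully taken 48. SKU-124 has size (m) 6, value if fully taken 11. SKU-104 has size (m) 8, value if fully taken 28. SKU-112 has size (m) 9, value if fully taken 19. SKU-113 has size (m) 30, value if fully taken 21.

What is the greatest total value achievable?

Rank by value-to-size ratio: SKU-104 28/8≈3.5, SKU-141 48/22≈2.18, SKU-112 19/9≈2.11, SKU-124 11/6≈1.83, SKU-113 21/30≈0.7.
SKU-104: take in full, 8 m for value 28 ; 58 left.
All 22 m of SKU-141 fit (value 48) ; 36 remain.
Take all of SKU-112 (9 m, value 19) ; 27 m left.
SKU-124: take in full, 6 m for value 11 ; 21 left.
Fill the last 21 m with part of SKU-113: 21/30 of it earns 14.7.
Total value = 120.7.

120.7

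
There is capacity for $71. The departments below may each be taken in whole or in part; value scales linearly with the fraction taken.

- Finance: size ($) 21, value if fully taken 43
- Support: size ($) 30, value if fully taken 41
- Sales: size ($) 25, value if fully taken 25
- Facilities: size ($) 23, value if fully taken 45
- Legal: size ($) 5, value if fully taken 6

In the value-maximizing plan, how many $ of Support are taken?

Rank by value-to-size ratio: Finance 43/21≈2.05, Facilities 45/23≈1.96, Support 41/30≈1.37, Legal 6/5≈1.2, Sales 25/25≈1.
Finance: take in full, 21 $ for value 43 → 50 left.
Take all of Facilities (23 $, value 45) → 27 $ left.
Fill the last 27 $ with part of Support: 27/30 of it earns 36.9.

27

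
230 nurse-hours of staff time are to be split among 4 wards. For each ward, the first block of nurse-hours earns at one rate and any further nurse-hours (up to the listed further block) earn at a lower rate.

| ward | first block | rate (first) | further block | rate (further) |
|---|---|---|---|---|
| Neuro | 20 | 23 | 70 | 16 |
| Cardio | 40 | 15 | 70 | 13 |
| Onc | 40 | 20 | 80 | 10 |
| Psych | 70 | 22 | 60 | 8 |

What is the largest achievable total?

Order all 8 blocks by rate: Neuro/tier1 23 > Psych/tier1 22 > Onc/tier1 20 > Neuro/tier2 16 > Cardio/tier1 15 > Cardio/tier2 13 > Onc/tier2 10 > Psych/tier2 8.
Fill Neuro tier1 block (20 at 23) ; 210 left.
Psych tier1 at 22: fill all 70 ; 140 left.
Onc/tier1 (20): +40 ; 100 left.
Fill Neuro tier2 block (70 at 16) ; 30 left.
30 remain; put them into Cardio tier1 at 15.
Total = 23×20 + 22×70 + 20×40 + 16×70 + 15×30 = 4370.

4370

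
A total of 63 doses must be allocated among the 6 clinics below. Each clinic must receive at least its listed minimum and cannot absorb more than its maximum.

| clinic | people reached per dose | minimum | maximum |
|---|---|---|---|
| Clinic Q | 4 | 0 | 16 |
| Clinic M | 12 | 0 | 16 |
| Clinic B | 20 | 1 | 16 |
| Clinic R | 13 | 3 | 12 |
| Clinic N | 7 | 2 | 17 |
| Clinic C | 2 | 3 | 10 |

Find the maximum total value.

786

Meeting every minimum uses 0+0+1+3+2+3 = 9 doses, leaving 54.
Highest people reached per dose first: Clinic B 20 > Clinic R 13 > Clinic M 12 > Clinic N 7 > Clinic Q 4 > Clinic C 2.
Give Clinic B 15 more to hit its cap of 16 ; 39 left.
Clinic R: +9 to 12 (cap) ; 30 left.
Clinic M takes 16 more to reach its cap of 16 ; 14 left.
Clinic N: +14 (room for 15) → 16. Pool exhausted.
Total = 12×16 + 20×16 + 13×12 + 7×16 + 2×3 = 786.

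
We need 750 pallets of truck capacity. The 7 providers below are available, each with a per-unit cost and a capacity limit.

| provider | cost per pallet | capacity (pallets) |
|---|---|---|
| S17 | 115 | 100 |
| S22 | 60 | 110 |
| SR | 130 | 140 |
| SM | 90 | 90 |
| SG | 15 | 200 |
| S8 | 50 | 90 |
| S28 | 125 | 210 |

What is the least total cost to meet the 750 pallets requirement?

53700

Fill from the cheapest provider first.
SG at 15: take all 200 pallets ; 550 still needed.
Take 90 from S8 at 50 ; need 460 more.
Take 110 from S22 at 60 ; need 350 more.
SM (90): use full 90 ; 260 pallets to go.
Take 100 from S17 at 115 ; need 160 more.
S28 at 125: take 160 of its 210 ; requirement met.
SR: unused.
Cost = 200×15 + 90×50 + 110×60 + 90×90 + 100×115 + 160×125 = 53700.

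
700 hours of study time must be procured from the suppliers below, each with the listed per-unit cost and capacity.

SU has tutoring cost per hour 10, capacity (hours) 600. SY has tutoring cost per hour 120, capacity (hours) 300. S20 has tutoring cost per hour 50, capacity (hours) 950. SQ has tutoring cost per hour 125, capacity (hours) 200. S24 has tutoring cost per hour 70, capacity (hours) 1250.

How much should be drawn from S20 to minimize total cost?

100

Use suppliers in increasing cost order.
SU (10): use full 600 → 100 hours to go.
S20 at 50: take 100 of its 950 → requirement met.
S24, SY, SQ: unused.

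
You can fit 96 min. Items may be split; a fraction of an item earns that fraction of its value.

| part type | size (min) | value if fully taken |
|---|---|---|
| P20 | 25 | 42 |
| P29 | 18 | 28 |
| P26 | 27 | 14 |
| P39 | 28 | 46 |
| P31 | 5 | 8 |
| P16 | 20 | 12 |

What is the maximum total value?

Best value per unit of size first: P20 42/25≈1.68, P39 46/28≈1.64, P31 8/5≈1.6, P29 28/18≈1.56, P16 12/20≈0.6, P26 14/27≈0.519.
Take all of P20 (25 min, value 42) → 71 min left.
P39: take in full, 28 min for value 46 → 43 left.
All 5 min of P31 fit (value 8) → 38 remain.
P29: take in full, 18 min for value 28 → 20 left.
All 20 min of P16 fit (value 12) → 0 remain.
Total value = 136.

136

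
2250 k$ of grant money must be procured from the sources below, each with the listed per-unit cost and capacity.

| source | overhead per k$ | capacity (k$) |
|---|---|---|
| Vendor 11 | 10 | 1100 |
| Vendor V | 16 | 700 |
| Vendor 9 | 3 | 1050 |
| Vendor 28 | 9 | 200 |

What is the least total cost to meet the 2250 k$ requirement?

Cheapest first:
Take 1050 from Vendor 9 at 3 → need 1200 more.
Take 200 from Vendor 28 at 9 → need 1000 more.
Vendor 11 (10): take the remaining 1000 → done.
Vendor V: unused.
Cost = 1050×3 + 200×9 + 1000×10 = 14950.

14950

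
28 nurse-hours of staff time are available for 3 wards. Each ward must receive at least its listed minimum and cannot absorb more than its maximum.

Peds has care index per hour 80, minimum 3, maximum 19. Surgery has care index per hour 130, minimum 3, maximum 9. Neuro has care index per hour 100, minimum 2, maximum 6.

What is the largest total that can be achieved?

2810

Meeting every minimum uses 3+3+2 = 8 nurse-hours, leaving 20.
Rank by care index per hour: Surgery 130 > Neuro 100 > Peds 80.
Give Surgery 6 more to hit its cap of 9 — 14 left.
Neuro: +4 to 6 (cap) — 10 left.
Peds has room for 16 more but only 10 remain, so it gets 13.
Total = 80×13 + 130×9 + 100×6 = 2810.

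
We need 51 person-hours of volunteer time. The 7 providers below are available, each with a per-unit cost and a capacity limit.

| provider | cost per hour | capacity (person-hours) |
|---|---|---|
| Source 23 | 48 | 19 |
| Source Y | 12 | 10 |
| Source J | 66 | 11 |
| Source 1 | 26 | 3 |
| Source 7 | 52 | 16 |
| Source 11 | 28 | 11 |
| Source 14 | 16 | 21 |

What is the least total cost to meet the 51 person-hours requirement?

1130

Fill from the cheapest provider first.
Take 10 from Source Y at 12 → need 41 more.
Source 14 (16): use full 21 → 20 person-hours to go.
Take 3 from Source 1 at 26 → need 17 more.
Take 11 from Source 11 at 28 → need 6 more.
Source 23 at 48: take 6 of its 19 → requirement met.
Source 7, Source J: unused.
Cost = 10×12 + 21×16 + 3×26 + 11×28 + 6×48 = 1130.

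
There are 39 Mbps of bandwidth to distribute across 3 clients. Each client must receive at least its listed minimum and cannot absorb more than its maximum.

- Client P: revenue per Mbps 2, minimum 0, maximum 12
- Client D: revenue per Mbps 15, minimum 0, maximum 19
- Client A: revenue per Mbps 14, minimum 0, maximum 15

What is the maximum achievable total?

505

Meeting every minimum uses 0+0+0 = 0 Mbps, leaving 39.
Order the clients by revenue per Mbps: Client D 15 > Client A 14 > Client P 2.
Client D: +19 to 19 (cap) — 20 left.
Client A: +15 to 15 (cap) — 5 left.
Only 5 left; Client P takes them to reach 5.
Total = 2×5 + 15×19 + 14×15 = 505.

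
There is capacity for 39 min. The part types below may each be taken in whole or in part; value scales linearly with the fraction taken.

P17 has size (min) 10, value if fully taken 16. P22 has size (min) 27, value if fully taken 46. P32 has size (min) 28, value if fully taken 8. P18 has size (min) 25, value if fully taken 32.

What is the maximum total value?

64.56

Best value per unit of size first: P22 46/27≈1.7, P17 16/10≈1.6, P18 32/25≈1.28, P32 8/28≈0.286.
P22: take in full, 27 min for value 46 ; 12 left.
P17: take in full, 10 min for value 16 ; 2 left.
Only 2 min remain; take 2/25 of P18 for value 32×2/25 = 2.56.
Total value = 64.56.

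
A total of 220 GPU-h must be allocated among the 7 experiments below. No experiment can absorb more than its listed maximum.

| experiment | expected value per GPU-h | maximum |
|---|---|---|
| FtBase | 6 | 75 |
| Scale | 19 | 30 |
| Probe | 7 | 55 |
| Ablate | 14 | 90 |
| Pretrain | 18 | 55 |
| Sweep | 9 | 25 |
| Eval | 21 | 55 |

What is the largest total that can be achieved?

Order the experiments by expected value per GPU-h: Eval 21 > Scale 19 > Pretrain 18 > Ablate 14 > Sweep 9 > Probe 7 > FtBase 6.
Eval: +55 to 55 (cap) — 165 left.
Scale takes 30 to reach its cap of 30 — 135 left.
Give Pretrain 55 to hit its cap of 55 — 80 left.
Only 80 left; Ablate takes them to reach 80.
Total = 19×30 + 14×80 + 18×55 + 21×55 = 3835.

3835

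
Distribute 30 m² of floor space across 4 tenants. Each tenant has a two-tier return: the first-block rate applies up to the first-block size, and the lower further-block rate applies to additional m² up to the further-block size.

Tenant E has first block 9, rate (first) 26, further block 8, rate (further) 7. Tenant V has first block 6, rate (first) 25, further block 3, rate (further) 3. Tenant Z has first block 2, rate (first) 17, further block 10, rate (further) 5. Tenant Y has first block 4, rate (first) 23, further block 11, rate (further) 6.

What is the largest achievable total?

Treat each block as its own option and order by rate: Tenant E/first 26 > Tenant V/first 25 > Tenant Y/first 23 > Tenant Z/first 17 > Tenant E/second 7 > Tenant Y/second 6 > Tenant Z/second 5 > Tenant V/second 3.
Fill Tenant E first block (9 at 26) → 21 left.
Fill Tenant V first block (6 at 25) → 15 left.
Tenant Y/first (23): +4 → 11 left.
Fill Tenant Z first block (2 at 17) → 9 left.
Fill Tenant E second block (8 at 7) → 1 left.
Tenant Y second at 6: only 1 left, fill 1.
Total = 26×9 + 25×6 + 23×4 + 17×2 + 7×8 + 6×1 = 572.

572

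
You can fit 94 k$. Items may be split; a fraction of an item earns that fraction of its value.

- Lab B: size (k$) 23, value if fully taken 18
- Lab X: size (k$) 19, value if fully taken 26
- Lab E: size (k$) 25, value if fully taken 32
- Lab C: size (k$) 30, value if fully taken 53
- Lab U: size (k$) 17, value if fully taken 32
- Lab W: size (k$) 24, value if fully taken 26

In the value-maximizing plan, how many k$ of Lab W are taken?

3

Best value per unit of size first: Lab U 32/17≈1.88, Lab C 53/30≈1.77, Lab X 26/19≈1.37, Lab E 32/25≈1.28, Lab W 26/24≈1.08, Lab B 18/23≈0.783.
Lab U: take in full, 17 k$ for value 32 — 77 left.
Take all of Lab C (30 k$, value 53) — 47 k$ left.
Take all of Lab X (19 k$, value 26) — 28 k$ left.
Lab E: take in full, 25 k$ for value 32 — 3 left.
Only 3 k$ remain; take 3/24 of Lab W for value 26×3/24 = 3.25.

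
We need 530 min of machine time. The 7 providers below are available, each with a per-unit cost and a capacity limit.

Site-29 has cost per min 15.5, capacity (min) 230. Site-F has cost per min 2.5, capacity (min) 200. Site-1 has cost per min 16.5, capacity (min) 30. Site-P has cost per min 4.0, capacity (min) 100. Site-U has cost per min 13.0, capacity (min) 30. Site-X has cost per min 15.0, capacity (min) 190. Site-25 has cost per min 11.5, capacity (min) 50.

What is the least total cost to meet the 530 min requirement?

4115

Fill from the cheapest provider first.
Take 200 from Site-F at 2.5 — need 330 more.
Take 100 from Site-P at 4.0 — need 230 more.
Site-25 (11.5): use full 50 — 180 min to go.
Site-U at 13.0: take all 30 min — 150 still needed.
Site-X at 15.0: take 150 of its 190 — requirement met.
Site-29, Site-1: unused.
Cost = 200×2.5 + 100×4.0 + 50×11.5 + 30×13.0 + 150×15.0 = 4115.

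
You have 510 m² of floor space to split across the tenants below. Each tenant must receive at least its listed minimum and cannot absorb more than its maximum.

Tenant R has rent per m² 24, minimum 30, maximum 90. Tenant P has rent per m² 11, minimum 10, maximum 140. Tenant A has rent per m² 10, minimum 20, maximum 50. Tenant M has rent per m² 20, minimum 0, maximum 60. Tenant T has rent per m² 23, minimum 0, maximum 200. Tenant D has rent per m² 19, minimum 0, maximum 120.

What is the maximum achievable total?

Meeting every minimum uses 30+10+20+0+0+0 = 60 m², leaving 450.
Highest rent per m² first: Tenant R 24 > Tenant T 23 > Tenant M 20 > Tenant D 19 > Tenant P 11 > Tenant A 10.
Tenant R takes 60 more to reach its cap of 90 — 390 left.
Tenant T takes 200 more to reach its cap of 200 — 190 left.
Tenant M: +60 to 60 (cap) — 130 left.
Tenant D: +120 to 120 (cap) — 10 left.
Tenant P has room for 130 more but only 10 remain, so it gets 20.
Total = 24×90 + 11×20 + 10×20 + 20×60 + 23×200 + 19×120 = 10660.

10660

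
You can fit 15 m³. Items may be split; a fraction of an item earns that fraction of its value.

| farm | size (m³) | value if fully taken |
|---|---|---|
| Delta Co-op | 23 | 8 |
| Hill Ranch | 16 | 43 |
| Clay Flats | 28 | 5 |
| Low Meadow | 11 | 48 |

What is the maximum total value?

58.75

Sort by value density: Low Meadow 48/11≈4.36, Hill Ranch 43/16≈2.69, Delta Co-op 8/23≈0.348, Clay Flats 5/28≈0.179.
All 11 m³ of Low Meadow fit (value 48) → 4 remain.
4 m³ left: a 4/16 share of Hill Ranch gives 43×4/16 = 10.75.
Total value = 58.75.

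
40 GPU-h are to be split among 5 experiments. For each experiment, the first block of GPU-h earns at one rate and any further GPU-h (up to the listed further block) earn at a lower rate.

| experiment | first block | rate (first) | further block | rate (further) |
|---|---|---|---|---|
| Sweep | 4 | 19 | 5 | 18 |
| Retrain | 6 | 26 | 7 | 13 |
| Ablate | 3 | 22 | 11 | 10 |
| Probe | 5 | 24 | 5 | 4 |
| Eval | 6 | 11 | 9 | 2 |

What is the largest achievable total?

Order all 10 blocks by rate: Retrain/first 26 > Probe/first 24 > Ablate/first 22 > Sweep/first 19 > Sweep/second 18 > Retrain/second 13 > Eval/first 11 > Ablate/second 10 > Probe/second 4 > Eval/second 2.
Fill Retrain first block (6 at 26) → 34 left.
Fill Probe first block (5 at 24) → 29 left.
Ablate first at 22: fill all 3 → 26 left.
Sweep/first (19): +4 → 22 left.
Fill Sweep second block (5 at 18) → 17 left.
Fill Retrain second block (7 at 13) → 10 left.
Fill Eval first block (6 at 11) → 4 left.
Ablate/second: +4 of 11 at 10; pool empty.
Total = 26×6 + 24×5 + 22×3 + 19×4 + 18×5 + 13×7 + 11×6 + 10×4 = 705.

705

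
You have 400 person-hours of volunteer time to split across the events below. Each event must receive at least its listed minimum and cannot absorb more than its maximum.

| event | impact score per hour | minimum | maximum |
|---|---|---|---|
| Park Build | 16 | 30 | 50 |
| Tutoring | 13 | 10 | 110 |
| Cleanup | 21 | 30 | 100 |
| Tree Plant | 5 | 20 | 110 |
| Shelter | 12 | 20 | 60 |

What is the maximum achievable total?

Meeting every minimum uses 30+10+30+20+20 = 110 person-hours, leaving 290.
Rank by impact score per hour: Cleanup 21 > Park Build 16 > Tutoring 13 > Shelter 12 > Tree Plant 5.
Cleanup: +70 to 100 (cap) ; 220 left.
Park Build takes 20 more to reach its cap of 50 ; 200 left.
Tutoring takes 100 more to reach its cap of 110 ; 100 left.
Shelter takes 40 more to reach its cap of 60 ; 60 left.
Only 60 left; Tree Plant takes them to reach 80.
Total = 16×50 + 13×110 + 21×100 + 5×80 + 12×60 = 5450.

5450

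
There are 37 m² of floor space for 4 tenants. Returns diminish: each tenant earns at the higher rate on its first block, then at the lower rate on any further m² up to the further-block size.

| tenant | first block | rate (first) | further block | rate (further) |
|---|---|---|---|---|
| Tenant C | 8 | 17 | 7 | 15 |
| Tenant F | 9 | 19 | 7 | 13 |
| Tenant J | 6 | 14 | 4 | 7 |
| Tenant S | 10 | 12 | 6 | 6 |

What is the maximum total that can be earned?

Treat each block as its own option and order by rate: Tenant F/tier1 19 > Tenant C/tier1 17 > Tenant C/tier2 15 > Tenant J/tier1 14 > Tenant F/tier2 13 > Tenant S/tier1 12 > Tenant J/tier2 7 > Tenant S/tier2 6.
Tenant F tier1 at 19: fill all 9 ; 28 left.
Tenant C tier1 at 17: fill all 8 ; 20 left.
Tenant C/tier2 (15): +7 ; 13 left.
Tenant J tier1 at 14: fill all 6 ; 7 left.
Tenant F tier2 at 13: fill all 7 ; 0 left.
Total = 19×9 + 17×8 + 15×7 + 14×6 + 13×7 = 587.

587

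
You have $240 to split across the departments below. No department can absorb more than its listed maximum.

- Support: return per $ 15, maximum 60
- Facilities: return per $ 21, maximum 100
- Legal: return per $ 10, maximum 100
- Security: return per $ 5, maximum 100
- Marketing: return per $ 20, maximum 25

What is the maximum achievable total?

4050

Rank by return per $: Facilities 21 > Marketing 20 > Support 15 > Legal 10 > Security 5.
Facilities: +100 to 100 (cap) — 140 left.
Marketing takes 25 to reach its cap of 25 — 115 left.
Support takes 60 to reach its cap of 60 — 55 left.
Legal: +55 (room for 100) → 55. Pool exhausted.
Total = 15×60 + 21×100 + 10×55 + 20×25 = 4050.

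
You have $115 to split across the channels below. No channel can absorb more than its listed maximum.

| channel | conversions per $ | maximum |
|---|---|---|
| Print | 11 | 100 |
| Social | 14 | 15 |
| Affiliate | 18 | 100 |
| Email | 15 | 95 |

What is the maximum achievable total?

Highest conversions per $ first: Affiliate 18 > Email 15 > Social 14 > Print 11.
Affiliate takes 100 to reach its cap of 100 ; 15 left.
Email has room for 95 but only 15 remain, so it gets 15.
Total = 18×100 + 15×15 = 2025.

2025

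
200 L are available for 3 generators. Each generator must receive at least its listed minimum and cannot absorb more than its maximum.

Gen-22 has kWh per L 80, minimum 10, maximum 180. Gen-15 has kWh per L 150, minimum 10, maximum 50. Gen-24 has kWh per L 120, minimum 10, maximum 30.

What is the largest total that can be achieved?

20700

Meeting every minimum uses 10+10+10 = 30 L, leaving 170.
Highest kWh per L first: Gen-15 150 > Gen-24 120 > Gen-22 80.
Gen-15 takes 40 more to reach its cap of 50 → 130 left.
Gen-24 takes 20 more to reach its cap of 30 → 110 left.
Gen-22: +110 (room for 170) → 120. Pool exhausted.
Total = 80×120 + 150×50 + 120×30 = 20700.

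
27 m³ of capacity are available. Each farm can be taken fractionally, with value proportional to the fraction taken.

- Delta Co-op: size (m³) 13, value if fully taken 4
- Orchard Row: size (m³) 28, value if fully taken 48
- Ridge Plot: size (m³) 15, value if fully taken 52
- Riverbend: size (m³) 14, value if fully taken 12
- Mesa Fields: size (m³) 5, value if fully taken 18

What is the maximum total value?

82

Best value per unit of size first: Mesa Fields 18/5≈3.6, Ridge Plot 52/15≈3.47, Orchard Row 48/28≈1.71, Riverbend 12/14≈0.857, Delta Co-op 4/13≈0.308.
All 5 m³ of Mesa Fields fit (value 18) ; 22 remain.
All 15 m³ of Ridge Plot fit (value 52) ; 7 remain.
7 m³ left: a 7/28 share of Orchard Row gives 48×7/28 = 12.
Total value = 82.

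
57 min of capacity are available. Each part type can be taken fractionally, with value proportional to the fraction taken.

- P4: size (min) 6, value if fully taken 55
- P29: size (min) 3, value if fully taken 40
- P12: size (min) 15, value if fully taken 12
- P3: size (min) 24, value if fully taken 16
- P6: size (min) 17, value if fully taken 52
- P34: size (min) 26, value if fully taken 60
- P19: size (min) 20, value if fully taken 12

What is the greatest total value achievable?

211

Best value per unit of size first: P29 40/3≈13.3, P4 55/6≈9.17, P6 52/17≈3.06, P34 60/26≈2.31, P12 12/15≈0.8, P3 16/24≈0.667, P19 12/20≈0.6.
Take all of P29 (3 min, value 40) — 54 min left.
All 6 min of P4 fit (value 55) — 48 remain.
All 17 min of P6 fit (value 52) — 31 remain.
P34: take in full, 26 min for value 60 — 5 left.
Fill the last 5 min with part of P12: 5/15 of it earns 4.
Total value = 211.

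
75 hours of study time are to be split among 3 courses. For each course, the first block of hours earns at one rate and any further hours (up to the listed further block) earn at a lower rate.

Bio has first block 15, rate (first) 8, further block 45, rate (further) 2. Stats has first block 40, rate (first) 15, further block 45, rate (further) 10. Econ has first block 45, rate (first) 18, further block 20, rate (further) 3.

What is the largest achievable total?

Order all 6 blocks by rate: Econ/first 18 > Stats/first 15 > Stats/second 10 > Bio/first 8 > Econ/second 3 > Bio/second 2.
Econ first at 18: fill all 45 → 30 left.
30 remain; put them into Stats first at 15.
Total = 18×45 + 15×30 = 1260.

1260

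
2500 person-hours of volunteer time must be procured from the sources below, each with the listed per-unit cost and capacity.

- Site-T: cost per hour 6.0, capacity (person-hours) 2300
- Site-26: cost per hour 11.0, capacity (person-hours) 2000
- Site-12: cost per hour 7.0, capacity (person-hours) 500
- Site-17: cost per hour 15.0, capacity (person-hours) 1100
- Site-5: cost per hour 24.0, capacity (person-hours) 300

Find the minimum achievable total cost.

15200

Cheapest first:
Site-T (6.0): use full 2300 — 200 person-hours to go.
Take 200 from Site-12 at 7.0 to finish.
Site-26, Site-17, Site-5: unused.
Cost = 2300×6.0 + 200×7.0 = 15200.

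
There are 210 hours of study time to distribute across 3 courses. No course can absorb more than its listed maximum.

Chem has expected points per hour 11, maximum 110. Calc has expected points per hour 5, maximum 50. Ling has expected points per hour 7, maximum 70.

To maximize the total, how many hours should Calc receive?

30

Rank by expected points per hour: Chem 11 > Ling 7 > Calc 5.
Give Chem 110 to hit its cap of 110 ; 100 left.
Ling takes 70 to reach its cap of 70 ; 30 left.
Calc: +30 (room for 50) → 30. Pool exhausted.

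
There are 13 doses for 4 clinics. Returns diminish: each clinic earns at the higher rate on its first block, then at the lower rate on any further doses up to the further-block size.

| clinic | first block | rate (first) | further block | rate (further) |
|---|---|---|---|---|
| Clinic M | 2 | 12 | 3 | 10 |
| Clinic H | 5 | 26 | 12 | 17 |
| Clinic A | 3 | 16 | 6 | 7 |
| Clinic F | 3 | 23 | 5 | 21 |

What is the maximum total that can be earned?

Order all 8 blocks by rate: Clinic H/first 26 > Clinic F/first 23 > Clinic F/second 21 > Clinic H/second 17 > Clinic A/first 16 > Clinic M/first 12 > Clinic M/second 10 > Clinic A/second 7.
Fill Clinic H first block (5 at 26) — 8 left.
Fill Clinic F first block (3 at 23) — 5 left.
Clinic F/second (21): +5 — 0 left.
Total = 26×5 + 23×3 + 21×5 = 304.

304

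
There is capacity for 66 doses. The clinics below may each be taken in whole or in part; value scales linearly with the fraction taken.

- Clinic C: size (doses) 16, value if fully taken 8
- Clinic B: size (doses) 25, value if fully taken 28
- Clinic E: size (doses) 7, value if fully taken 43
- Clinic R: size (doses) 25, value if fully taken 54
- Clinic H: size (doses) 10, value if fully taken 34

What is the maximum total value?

Sort by value density: Clinic E 43/7≈6.14, Clinic H 34/10≈3.4, Clinic R 54/25≈2.16, Clinic B 28/25≈1.12, Clinic C 8/16≈0.5.
All 7 doses of Clinic E fit (value 43) — 59 remain.
Clinic H: take in full, 10 doses for value 34 — 49 left.
All 25 doses of Clinic R fit (value 54) — 24 remain.
Only 24 doses remain; take 24/25 of Clinic B for value 28×24/25 = 26.88.
Total value = 157.88.

157.88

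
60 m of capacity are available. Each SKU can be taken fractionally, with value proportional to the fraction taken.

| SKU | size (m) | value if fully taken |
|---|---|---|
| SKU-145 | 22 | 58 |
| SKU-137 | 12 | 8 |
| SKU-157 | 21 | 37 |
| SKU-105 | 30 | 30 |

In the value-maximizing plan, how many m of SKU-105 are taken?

Rank by value-to-size ratio: SKU-145 58/22≈2.64, SKU-157 37/21≈1.76, SKU-105 30/30≈1, SKU-137 8/12≈0.667.
Take all of SKU-145 (22 m, value 58) ; 38 m left.
Take all of SKU-157 (21 m, value 37) ; 17 m left.
Fill the last 17 m with part of SKU-105: 17/30 of it earns 17.

17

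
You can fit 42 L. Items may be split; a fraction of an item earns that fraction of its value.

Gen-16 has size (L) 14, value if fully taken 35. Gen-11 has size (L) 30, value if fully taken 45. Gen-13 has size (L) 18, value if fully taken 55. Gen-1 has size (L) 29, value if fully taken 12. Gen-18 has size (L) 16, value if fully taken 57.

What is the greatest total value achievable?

132

Rank by value-to-size ratio: Gen-18 57/16≈3.56, Gen-13 55/18≈3.06, Gen-16 35/14≈2.5, Gen-11 45/30≈1.5, Gen-1 12/29≈0.414.
Take all of Gen-18 (16 L, value 57) ; 26 L left.
Take all of Gen-13 (18 L, value 55) ; 8 L left.
Fill the last 8 L with part of Gen-16: 8/14 of it earns 20.
Total value = 132.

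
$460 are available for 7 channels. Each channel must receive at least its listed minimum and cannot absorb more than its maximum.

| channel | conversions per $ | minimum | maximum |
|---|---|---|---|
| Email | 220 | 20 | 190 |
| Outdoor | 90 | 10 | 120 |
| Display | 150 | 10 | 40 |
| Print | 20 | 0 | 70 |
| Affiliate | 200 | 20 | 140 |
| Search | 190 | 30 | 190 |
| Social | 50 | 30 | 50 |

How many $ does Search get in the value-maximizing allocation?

Meeting every minimum uses 20+10+10+0+20+30+30 = 120 $, leaving 340.
Rank by conversions per $: Email 220 > Affiliate 200 > Search 190 > Display 150 > Outdoor 90 > Social 50 > Print 20.
Give Email 170 more to hit its cap of 190 ; 170 left.
Give Affiliate 120 more to hit its cap of 140 ; 50 left.
Search has room for 160 more but only 50 remain, so it gets 80.

80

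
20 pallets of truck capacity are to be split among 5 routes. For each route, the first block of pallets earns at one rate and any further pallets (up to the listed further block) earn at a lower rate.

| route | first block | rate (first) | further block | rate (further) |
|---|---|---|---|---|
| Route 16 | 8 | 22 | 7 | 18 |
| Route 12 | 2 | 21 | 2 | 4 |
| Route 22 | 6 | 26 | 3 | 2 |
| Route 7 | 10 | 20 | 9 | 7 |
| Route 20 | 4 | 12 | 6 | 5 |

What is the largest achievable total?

454

Treat each block as its own option and order by rate: Route 22/T1 26 > Route 16/T1 22 > Route 12/T1 21 > Route 7/T1 20 > Route 16/T2 18 > Route 20/T1 12 > Route 7/T2 7 > Route 20/T2 5 > Route 12/T2 4 > Route 22/T2 2.
Fill Route 22 T1 block (6 at 26) ; 14 left.
Route 16/T1 (22): +8 ; 6 left.
Fill Route 12 T1 block (2 at 21) ; 4 left.
Route 7 T1 at 20: only 4 left, fill 4.
Total = 26×6 + 22×8 + 21×2 + 20×4 = 454.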